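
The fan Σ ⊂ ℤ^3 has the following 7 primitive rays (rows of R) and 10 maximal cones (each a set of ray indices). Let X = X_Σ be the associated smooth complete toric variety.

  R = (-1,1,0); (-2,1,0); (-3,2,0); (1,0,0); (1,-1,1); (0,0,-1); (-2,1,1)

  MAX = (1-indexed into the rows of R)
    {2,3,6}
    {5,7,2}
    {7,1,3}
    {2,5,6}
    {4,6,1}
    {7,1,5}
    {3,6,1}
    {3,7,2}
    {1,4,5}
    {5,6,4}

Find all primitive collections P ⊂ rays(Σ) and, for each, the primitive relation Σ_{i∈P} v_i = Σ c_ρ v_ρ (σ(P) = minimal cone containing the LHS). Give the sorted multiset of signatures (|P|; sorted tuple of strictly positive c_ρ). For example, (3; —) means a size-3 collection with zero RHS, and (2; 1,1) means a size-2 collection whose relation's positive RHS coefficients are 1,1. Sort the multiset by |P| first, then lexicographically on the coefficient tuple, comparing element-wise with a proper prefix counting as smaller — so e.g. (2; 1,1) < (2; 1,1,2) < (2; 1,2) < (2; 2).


Primitive collections (7):

  • {1,2}:  v_{1} + v_{2} = v_{3} ; sig = (2; 1)
  • {2,4}:  v_{2} + v_{4} = v_{1} ; sig = (2; 1)
  • {3,5}:  v_{3} + v_{5} = v_{7} ; sig = (2; 1)
  • {6,7}:  v_{6} + v_{7} = v_{2} ; sig = (2; 1)
  • {4,7}:  v_{4} + v_{7} = 2·v_{1} + v_{5} ; sig = (2; 1,2)
  • {3,4}:  v_{3} + v_{4} = 2·v_{1} ; sig = (2; 2)
  • {1,5,6}:  v_{1} + v_{5} + v_{6} = 0 ; sig = (3; —)

Signatures (|P|; sorted positive RHS coefficients), sorted:
    (2; 1)
    (2; 1)
    (2; 1)
    (2; 1)
    (2; 1,2)
    (2; 2)
    (3; —)


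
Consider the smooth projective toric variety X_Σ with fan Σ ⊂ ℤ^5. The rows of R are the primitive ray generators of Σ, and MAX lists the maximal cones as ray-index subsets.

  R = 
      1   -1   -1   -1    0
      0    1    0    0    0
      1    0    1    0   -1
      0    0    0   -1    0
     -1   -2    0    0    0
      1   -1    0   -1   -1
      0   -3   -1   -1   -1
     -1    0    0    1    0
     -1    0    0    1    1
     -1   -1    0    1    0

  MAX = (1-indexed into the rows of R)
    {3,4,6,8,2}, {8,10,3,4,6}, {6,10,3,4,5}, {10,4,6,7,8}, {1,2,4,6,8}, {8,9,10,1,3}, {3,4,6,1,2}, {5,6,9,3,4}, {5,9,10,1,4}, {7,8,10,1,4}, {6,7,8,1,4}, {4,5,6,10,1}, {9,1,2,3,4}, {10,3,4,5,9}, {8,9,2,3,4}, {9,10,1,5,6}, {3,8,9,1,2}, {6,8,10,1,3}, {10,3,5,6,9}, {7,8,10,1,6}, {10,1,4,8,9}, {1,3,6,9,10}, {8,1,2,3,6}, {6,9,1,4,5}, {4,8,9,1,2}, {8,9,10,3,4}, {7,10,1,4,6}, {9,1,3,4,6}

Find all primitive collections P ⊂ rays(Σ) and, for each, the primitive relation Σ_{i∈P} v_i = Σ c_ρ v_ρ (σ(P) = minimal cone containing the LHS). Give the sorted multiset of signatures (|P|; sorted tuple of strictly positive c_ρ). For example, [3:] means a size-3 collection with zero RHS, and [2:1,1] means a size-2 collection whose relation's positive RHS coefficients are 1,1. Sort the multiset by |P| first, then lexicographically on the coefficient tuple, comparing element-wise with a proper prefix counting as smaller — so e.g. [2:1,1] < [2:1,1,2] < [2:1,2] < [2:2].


14 collections generate NE(X_Σ); each relation:

  P={2,10}:  v_{2} + v_{10} = v_{8}  so sig = [2:1]
  P={2,5}:  v_{2} + v_{5} = v_{4} + v_{10}  so sig = [2:1,1]
  P={2,7}:  v_{2} + v_{7} = v_{1} + v_{4} + v_{6} + 2·v_{8}  so sig = [2:1,1,1,2]
  P={7,9}:  v_{7} + v_{9} = v_{1} + v_{4} + 2·v_{10}  so sig = [2:1,1,2]
  P={5,7}:  v_{5} + v_{7} = v_{1} + 2·v_{4} + v_{6} + 3·v_{10}  so sig = [2:1,1,2,3]
  P={3,7}:  v_{3} + v_{7} = 2·v_{6} + v_{10}  so sig = [2:1,2]
  P={5,8}:  v_{5} + v_{8} = v_{4} + 2·v_{10}  so sig = [2:1,2]
  P={2,6,9}:  v_{2} + v_{6} + v_{9} = 0  so sig = [3:]
  P={6,8,9}:  v_{6} + v_{8} + v_{9} = v_{10}  so sig = [3:1]
  P={1,3,5}:  v_{1} + v_{3} + v_{5} = 3·v_{6} + 2·v_{9}  so sig = [3:2,3]
  P={1,3,4,8}:  v_{1} + v_{3} + v_{4} + v_{8} = v_{6}  so sig = [4:1]
  P={4,6,9,10}:  v_{4} + v_{6} + v_{9} + v_{10} = v_{5}  so sig = [4:1]
  P={1,3,4,10}:  v_{1} + v_{3} + v_{4} + v_{10} = 2·v_{6} + v_{9}  so sig = [4:1,2]
  P={1,4,6,8,10}:  v_{1} + v_{4} + v_{6} + v_{8} + v_{10} = v_{7}  so sig = [5:1]

Signatures (|P|; sorted positive RHS coefficients), sorted:
{ [2:1],  [2:1,1],  [2:1,1,1,2],  [2:1,1,2],  [2:1,1,2,3],  [2:1,2] ×2,  [3:],  [3:1],  [3:2,3],  [4:1] ×2,  [4:1,2],  [5:1] }


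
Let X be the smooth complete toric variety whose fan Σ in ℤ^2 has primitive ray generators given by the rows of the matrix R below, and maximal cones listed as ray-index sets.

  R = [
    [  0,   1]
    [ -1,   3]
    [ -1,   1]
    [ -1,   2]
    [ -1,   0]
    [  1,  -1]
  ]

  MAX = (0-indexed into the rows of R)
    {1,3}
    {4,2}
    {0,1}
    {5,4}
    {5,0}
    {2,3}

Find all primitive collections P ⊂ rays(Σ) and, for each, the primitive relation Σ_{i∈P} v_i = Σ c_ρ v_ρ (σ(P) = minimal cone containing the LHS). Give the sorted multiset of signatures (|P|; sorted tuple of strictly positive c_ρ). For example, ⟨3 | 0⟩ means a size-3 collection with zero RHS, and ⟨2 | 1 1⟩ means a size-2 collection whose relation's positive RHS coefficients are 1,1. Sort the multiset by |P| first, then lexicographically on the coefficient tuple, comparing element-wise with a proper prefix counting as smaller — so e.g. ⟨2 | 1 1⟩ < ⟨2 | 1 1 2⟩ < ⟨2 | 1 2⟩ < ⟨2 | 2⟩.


Σ has 9 primitive collections:

  P = {2,5}:  v_{2} + v_{5} = 0  →  sig = ⟨2 | 0⟩
  P = {0,2}:  v_{0} + v_{2} = v_{3}  →  sig = ⟨2 | 1⟩
  P = {0,3}:  v_{0} + v_{3} = v_{1}  →  sig = ⟨2 | 1⟩
  P = {0,4}:  v_{0} + v_{4} = v_{2}  →  sig = ⟨2 | 1⟩
  P = {3,5}:  v_{3} + v_{5} = v_{0}  →  sig = ⟨2 | 1⟩
  P = {1,4}:  v_{1} + v_{4} = v_{2} + v_{3}  →  sig = ⟨2 | 1 1⟩
  P = {1,2}:  v_{1} + v_{2} = 2·v_{3}  →  sig = ⟨2 | 2⟩
  P = {1,5}:  v_{1} + v_{5} = 2·v_{0}  →  sig = ⟨2 | 2⟩
  P = {3,4}:  v_{3} + v_{4} = 2·v_{2}  →  sig = ⟨2 | 2⟩

Signatures (|P|; sorted positive RHS coefficients), sorted:
    |P|=2: 9 collections, coeffs (), (1), (1), (1), (1), (1,1), (2), (2), (2)


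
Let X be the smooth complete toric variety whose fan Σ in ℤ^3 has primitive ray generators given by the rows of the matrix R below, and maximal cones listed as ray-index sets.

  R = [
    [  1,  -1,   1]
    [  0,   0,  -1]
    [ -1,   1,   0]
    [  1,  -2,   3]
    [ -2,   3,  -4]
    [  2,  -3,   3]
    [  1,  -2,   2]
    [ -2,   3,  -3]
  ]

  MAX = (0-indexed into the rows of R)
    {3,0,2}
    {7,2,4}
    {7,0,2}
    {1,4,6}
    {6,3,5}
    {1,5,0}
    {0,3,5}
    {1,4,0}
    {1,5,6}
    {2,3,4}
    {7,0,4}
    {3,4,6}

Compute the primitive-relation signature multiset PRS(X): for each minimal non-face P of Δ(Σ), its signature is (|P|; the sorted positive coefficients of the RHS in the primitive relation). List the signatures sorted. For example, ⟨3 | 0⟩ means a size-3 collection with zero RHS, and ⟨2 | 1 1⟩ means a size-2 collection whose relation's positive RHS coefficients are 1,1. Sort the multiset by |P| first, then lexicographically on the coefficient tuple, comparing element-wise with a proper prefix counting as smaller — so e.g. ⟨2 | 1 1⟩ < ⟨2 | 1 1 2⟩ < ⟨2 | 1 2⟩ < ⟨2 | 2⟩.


The 12 primitive collections of Σ (r=8, n=3):

  • {5,7}:  v_{5} + v_{7} = 0 — sig = ⟨2 | 0⟩
  • {0,6}:  v_{0} + v_{6} = v_{5} — sig = ⟨2 | 1⟩
  • {1,3}:  v_{1} + v_{3} = v_{6} — sig = ⟨2 | 1⟩
  • {1,7}:  v_{1} + v_{7} = v_{4} — sig = ⟨2 | 1⟩
  • {2,5}:  v_{2} + v_{5} = v_{3} — sig = ⟨2 | 1⟩
  • {3,7}:  v_{3} + v_{7} = v_{2} — sig = ⟨2 | 1⟩
  • {4,5}:  v_{4} + v_{5} = v_{1} — sig = ⟨2 | 1⟩
  • {1,2}:  v_{1} + v_{2} = v_{3} + v_{4} — sig = ⟨2 | 1 1⟩
  • {6,7}:  v_{6} + v_{7} = v_{3} + v_{4} — sig = ⟨2 | 1 1⟩
  • {2,6}:  v_{2} + v_{6} = 2·v_{3} + v_{4} — sig = ⟨2 | 1 2⟩
  • {0,3,4}:  v_{0} + v_{3} + v_{4} = 0 — sig = ⟨3 | 0⟩
  • {0,2,4}:  v_{0} + v_{2} + v_{4} = v_{7} — sig = ⟨3 | 1⟩

so the primitive-relation signature multiset is
    |P|=2: 10 collections, coeffs (), (1), (1), (1), (1), (1), (1), (1,1), (1,1), (1,2)
    |P|=3: 2 collections, coeffs (), (1)


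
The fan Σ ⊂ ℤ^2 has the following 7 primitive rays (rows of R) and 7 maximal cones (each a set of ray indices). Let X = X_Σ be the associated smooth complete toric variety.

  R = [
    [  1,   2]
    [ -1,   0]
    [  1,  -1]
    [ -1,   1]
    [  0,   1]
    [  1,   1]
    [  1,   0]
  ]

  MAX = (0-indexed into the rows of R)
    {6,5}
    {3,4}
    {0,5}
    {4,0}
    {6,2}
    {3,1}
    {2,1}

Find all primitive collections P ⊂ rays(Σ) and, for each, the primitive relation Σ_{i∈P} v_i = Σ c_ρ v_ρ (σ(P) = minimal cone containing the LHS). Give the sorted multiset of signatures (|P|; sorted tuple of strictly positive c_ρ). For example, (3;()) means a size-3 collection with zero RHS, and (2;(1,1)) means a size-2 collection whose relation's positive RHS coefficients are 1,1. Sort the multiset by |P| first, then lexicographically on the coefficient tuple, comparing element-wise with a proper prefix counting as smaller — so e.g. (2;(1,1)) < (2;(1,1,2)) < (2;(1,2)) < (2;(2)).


Primitive collections (14):

  P={1,6}:  v_{1} + v_{6} = 0 ; sig = (2;())
  P={2,3}:  v_{2} + v_{3} = 0 ; sig = (2;())
  P={1,4}:  v_{1} + v_{4} = v_{3} ; sig = (2;(1))
  P={1,5}:  v_{1} + v_{5} = v_{4} ; sig = (2;(1))
  P={2,4}:  v_{2} + v_{4} = v_{6} ; sig = (2;(1))
  P={3,6}:  v_{3} + v_{6} = v_{4} ; sig = (2;(1))
  P={4,5}:  v_{4} + v_{5} = v_{0} ; sig = (2;(1))
  P={4,6}:  v_{4} + v_{6} = v_{5} ; sig = (2;(1))
  P={0,2}:  v_{0} + v_{2} = v_{5} + v_{6} ; sig = (2;(1,1))
  P={0,1}:  v_{0} + v_{1} = 2·v_{4} ; sig = (2;(2))
  P={0,6}:  v_{0} + v_{6} = 2·v_{5} ; sig = (2;(2))
  P={2,5}:  v_{2} + v_{5} = 2·v_{6} ; sig = (2;(2))
  P={3,5}:  v_{3} + v_{5} = 2·v_{4} ; sig = (2;(2))
  P={0,3}:  v_{0} + v_{3} = 3·v_{4} ; sig = (2;(3))

so the primitive-relation signature multiset is
[(2;()), (2;()), (2;(1)), (2;(1)), (2;(1)), (2;(1)), (2;(1)), (2;(1)), (2;(1,1)), (2;(2)), (2;(2)), (2;(2)), (2;(2)), (2;(3))]


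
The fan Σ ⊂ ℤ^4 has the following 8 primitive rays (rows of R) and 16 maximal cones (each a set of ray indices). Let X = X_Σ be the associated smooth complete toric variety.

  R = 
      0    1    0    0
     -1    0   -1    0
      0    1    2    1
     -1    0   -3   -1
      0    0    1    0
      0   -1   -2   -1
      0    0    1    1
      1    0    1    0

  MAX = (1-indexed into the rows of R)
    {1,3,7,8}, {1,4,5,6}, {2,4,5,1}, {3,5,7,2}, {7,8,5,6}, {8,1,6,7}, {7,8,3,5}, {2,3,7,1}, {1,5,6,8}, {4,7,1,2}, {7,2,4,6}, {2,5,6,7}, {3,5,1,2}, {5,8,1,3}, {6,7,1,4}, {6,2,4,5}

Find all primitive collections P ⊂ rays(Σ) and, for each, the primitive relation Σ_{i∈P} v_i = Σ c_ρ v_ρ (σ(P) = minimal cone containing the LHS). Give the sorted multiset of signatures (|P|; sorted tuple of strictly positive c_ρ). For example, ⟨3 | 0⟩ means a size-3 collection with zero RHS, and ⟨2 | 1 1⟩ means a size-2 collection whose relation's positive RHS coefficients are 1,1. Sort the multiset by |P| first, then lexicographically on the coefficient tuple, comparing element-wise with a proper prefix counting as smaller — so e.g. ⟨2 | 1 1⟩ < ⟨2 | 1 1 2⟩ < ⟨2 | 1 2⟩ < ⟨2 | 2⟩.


The 7 primitive collections of Σ (r=8, n=4):

  • {2,8}:  v_{2} + v_{8} = 0 — sig = ⟨2 | 0⟩
  • {3,6}:  v_{3} + v_{6} = 0 — sig = ⟨2 | 0⟩
  • {3,4}:  v_{3} + v_{4} = v_{1} + v_{2} — sig = ⟨2 | 1 1⟩
  • {4,8}:  v_{4} + v_{8} = v_{1} + v_{6} — sig = ⟨2 | 1 1⟩
  • {1,2,6}:  v_{1} + v_{2} + v_{6} = v_{4} — sig = ⟨3 | 1⟩
  • {1,5,7}:  v_{1} + v_{5} + v_{7} = v_{3} — sig = ⟨3 | 1⟩
  • {4,5,7}:  v_{4} + v_{5} + v_{7} = v_{2} — sig = ⟨3 | 1⟩

Signatures (|P|; sorted positive RHS coefficients), sorted:
    ⟨2 | 0⟩
    ⟨2 | 0⟩
    ⟨2 | 1 1⟩
    ⟨2 | 1 1⟩
    ⟨3 | 1⟩
    ⟨3 | 1⟩
    ⟨3 | 1⟩


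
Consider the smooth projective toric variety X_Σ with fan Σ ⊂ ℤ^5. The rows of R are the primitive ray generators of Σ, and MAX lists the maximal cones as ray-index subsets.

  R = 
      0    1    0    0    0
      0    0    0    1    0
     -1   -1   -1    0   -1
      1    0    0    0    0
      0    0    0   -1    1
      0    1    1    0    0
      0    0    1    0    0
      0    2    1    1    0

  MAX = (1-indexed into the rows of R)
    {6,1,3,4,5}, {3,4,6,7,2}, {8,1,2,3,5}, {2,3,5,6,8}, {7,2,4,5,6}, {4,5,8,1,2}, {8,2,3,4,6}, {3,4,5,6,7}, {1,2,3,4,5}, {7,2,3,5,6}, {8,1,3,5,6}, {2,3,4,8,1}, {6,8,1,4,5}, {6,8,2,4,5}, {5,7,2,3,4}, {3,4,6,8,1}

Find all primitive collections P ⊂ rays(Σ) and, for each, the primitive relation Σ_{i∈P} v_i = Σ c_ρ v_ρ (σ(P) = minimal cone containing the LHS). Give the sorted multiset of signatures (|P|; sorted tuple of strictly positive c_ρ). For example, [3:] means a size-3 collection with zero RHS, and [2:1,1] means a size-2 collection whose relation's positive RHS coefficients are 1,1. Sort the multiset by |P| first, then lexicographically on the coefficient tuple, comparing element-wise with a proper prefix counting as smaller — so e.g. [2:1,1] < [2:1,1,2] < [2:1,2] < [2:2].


5 minimal non-faces of Δ(Σ) (on 8 rays):

  {1,7}:  v_{1} + v_{7} = v_{6}  ⇒ sig = [2:1]
  {7,8}:  v_{7} + v_{8} = v_{2} + 2·v_{6}  ⇒ sig = [2:1,2]
  {1,2,6}:  v_{1} + v_{2} + v_{6} = v_{8}  ⇒ sig = [3:1]
  {3,4,5,8}:  v_{3} + v_{4} + v_{5} + v_{8} = v_{1}  ⇒ sig = [4:1]
  {2,3,4,5,6}:  v_{2} + v_{3} + v_{4} + v_{5} + v_{6} = 0  ⇒ sig = [5:]

Signatures (|P|; sorted positive RHS coefficients), sorted:
[[2:1], [2:1,2], [3:1], [4:1], [5:]]


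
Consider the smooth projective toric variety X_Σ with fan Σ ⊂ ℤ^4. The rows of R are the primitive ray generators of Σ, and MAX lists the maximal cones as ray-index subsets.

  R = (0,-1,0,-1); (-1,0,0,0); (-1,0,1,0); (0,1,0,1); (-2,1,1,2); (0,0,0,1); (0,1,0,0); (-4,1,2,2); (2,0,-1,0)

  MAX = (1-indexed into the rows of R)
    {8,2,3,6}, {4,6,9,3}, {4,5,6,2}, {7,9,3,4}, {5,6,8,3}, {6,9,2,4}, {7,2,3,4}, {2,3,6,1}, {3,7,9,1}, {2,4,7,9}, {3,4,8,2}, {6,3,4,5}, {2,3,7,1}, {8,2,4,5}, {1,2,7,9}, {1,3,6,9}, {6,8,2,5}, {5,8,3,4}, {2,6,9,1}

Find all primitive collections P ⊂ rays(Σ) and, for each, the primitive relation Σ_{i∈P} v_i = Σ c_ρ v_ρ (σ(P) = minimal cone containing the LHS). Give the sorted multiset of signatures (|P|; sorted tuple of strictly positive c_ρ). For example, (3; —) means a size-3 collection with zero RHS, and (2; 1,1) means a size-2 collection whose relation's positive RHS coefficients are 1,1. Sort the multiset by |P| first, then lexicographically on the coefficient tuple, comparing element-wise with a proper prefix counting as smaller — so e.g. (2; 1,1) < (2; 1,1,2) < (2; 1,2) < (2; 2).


Minimal non-faces — 12 found among 9 rays, 19 max cones:

  P={1,4}:  v_{1} + v_{4} = 0 — sig = (2; —)
  P={6,7}:  v_{6} + v_{7} = v_{4} — sig = (2; 1)
  P={8,9}:  v_{8} + v_{9} = v_{5} — sig = (2; 1)
  P={5,9}:  v_{5} + v_{9} = v_{4} + v_{6} — sig = (2; 1,1)
  P={1,5}:  v_{1} + v_{5} = v_{2} + v_{3} + v_{6} — sig = (2; 1,1,1)
  P={5,7}:  v_{5} + v_{7} = v_{2} + v_{3} + 2·v_{4} — sig = (2; 1,1,2)
  P={1,8}:  v_{1} + v_{8} = 2·v_{2} + 2·v_{3} + v_{6} — sig = (2; 1,2,2)
  P={7,8}:  v_{7} + v_{8} = 2·v_{2} + 2·v_{3} + 2·v_{4} — sig = (2; 2,2,2)
  P={2,3,9}:  v_{2} + v_{3} + v_{9} = 0 — sig = (3; —)
  P={2,3,5}:  v_{2} + v_{3} + v_{5} = v_{8} — sig = (3; 1)
  P={4,6,8}:  v_{4} + v_{6} + v_{8} = 2·v_{5} — sig = (3; 2)
  P={2,3,4,6}:  v_{2} + v_{3} + v_{4} + v_{6} = v_{5} — sig = (4; 1)

Sorted signature multiset PRS(X):
    (2; —)
    (2; 1)
    (2; 1)
    (2; 1,1)
    (2; 1,1,1)
    (2; 1,1,2)
    (2; 1,2,2)
    (2; 2,2,2)
    (3; —)
    (3; 1)
    (3; 2)
    (4; 1)


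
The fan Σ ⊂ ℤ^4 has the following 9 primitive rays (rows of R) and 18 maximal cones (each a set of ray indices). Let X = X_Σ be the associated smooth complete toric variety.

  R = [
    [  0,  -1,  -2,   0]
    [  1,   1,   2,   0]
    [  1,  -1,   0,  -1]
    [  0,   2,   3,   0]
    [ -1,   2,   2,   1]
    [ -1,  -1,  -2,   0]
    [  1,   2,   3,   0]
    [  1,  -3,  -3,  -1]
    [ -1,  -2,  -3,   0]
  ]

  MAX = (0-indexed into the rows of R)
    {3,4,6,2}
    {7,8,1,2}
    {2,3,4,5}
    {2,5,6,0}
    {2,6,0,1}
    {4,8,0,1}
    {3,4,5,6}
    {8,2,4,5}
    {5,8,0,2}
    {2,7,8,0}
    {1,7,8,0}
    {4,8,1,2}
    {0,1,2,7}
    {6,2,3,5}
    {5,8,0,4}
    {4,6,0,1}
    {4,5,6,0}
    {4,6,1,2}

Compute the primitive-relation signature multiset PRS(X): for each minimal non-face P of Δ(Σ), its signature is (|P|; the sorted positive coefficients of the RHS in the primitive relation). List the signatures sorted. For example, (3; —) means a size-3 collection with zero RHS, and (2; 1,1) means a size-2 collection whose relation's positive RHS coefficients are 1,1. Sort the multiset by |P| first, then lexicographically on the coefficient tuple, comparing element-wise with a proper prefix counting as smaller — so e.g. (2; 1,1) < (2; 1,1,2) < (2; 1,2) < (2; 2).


12 collections generate NE(X_Σ); each relation:

  {1,5}:  v_{1} + v_{5} = 0  so sig = (2; —)
  {6,8}:  v_{6} + v_{8} = 0  so sig = (2; —)
  {3,7}:  v_{3} + v_{7} = v_{2}  so sig = (2; 1)
  {0,3}:  v_{0} + v_{3} = v_{5} + v_{6}  so sig = (2; 1,1)
  {4,7}:  v_{4} + v_{7} = v_{1} + v_{8}  so sig = (2; 1,1)
  {1,3}:  v_{1} + v_{3} = v_{2} + v_{4} + v_{6}  so sig = (2; 1,1,1)
  {3,8}:  v_{3} + v_{8} = v_{2} + v_{4} + v_{5}  so sig = (2; 1,1,1)
  {5,7}:  v_{5} + v_{7} = v_{0} + v_{2} + v_{8}  so sig = (2; 1,1,1)
  {6,7}:  v_{6} + v_{7} = v_{0} + v_{1} + v_{2}  so sig = (2; 1,1,1)
  {0,2,4}:  v_{0} + v_{2} + v_{4} = 0  so sig = (3; —)
  {0,1,2,8}:  v_{0} + v_{1} + v_{2} + v_{8} = v_{7}  so sig = (4; 1)
  {2,4,5,6}:  v_{2} + v_{4} + v_{5} + v_{6} = v_{3}  so sig = (4; 1)

Signatures (|P|; sorted positive RHS coefficients), sorted:
    |P|=2: 9 collections, coeffs (), (), (1), (1,1), (1,1), (1,1,1), (1,1,1), (1,1,1), (1,1,1)
    |P|=3: 1 collection, coeffs ()
    |P|=4: 2 collections, coeffs (1), (1)


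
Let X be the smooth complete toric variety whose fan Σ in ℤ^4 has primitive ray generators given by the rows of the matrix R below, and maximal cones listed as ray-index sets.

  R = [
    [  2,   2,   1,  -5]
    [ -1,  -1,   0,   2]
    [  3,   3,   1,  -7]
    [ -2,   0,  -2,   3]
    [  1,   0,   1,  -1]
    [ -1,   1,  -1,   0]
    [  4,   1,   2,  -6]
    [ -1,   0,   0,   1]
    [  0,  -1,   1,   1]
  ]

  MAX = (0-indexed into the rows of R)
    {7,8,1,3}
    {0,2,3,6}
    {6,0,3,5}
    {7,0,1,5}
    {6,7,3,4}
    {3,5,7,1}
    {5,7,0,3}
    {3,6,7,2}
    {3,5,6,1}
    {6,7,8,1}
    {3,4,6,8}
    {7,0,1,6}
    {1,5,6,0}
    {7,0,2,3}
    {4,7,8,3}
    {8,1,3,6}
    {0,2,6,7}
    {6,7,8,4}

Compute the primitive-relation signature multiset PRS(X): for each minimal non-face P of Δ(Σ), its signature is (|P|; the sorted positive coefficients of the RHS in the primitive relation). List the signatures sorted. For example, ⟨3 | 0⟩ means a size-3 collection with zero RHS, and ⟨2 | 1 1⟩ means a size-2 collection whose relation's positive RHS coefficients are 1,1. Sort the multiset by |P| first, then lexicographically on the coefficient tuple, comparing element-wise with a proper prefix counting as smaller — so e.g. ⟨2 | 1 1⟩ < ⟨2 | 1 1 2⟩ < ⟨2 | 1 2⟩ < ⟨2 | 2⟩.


Minimal non-faces — 14 found among 9 rays, 18 max cones:

  P={1,2}:  v_{1} + v_{2} = v_{0}  so sig = ⟨2 | 1⟩
  P={1,4}:  v_{1} + v_{4} = v_{8}  so sig = ⟨2 | 1⟩
  P={5,8}:  v_{5} + v_{8} = v_{7}  so sig = ⟨2 | 1⟩
  P={4,5}:  v_{4} + v_{5} = v_{3} + v_{6} + 2·v_{7}  so sig = ⟨2 | 1 1 2⟩
  P={0,8}:  v_{0} + v_{8} = v_{6} + 2·v_{7}  so sig = ⟨2 | 1 2⟩
  P={2,5}:  v_{2} + v_{5} = 2·v_{0} + v_{3}  so sig = ⟨2 | 1 2⟩
  P={0,4}:  v_{0} + v_{4} = v_{3} + 2·v_{6} + 3·v_{7}  so sig = ⟨2 | 1 2 3⟩
  P={2,8}:  v_{2} + v_{8} = v_{3} + 2·v_{6} + 3·v_{7}  so sig = ⟨2 | 1 2 3⟩
  P={2,4}:  v_{2} + v_{4} = 2·v_{3} + 3·v_{6} + 4·v_{7}  so sig = ⟨2 | 2 3 4⟩
  P={0,1,3}:  v_{0} + v_{1} + v_{3} = v_{5}  so sig = ⟨3 | 1⟩
  P={5,6,7}:  v_{5} + v_{6} + v_{7} = v_{0}  so sig = ⟨3 | 1⟩
  P={1,3,6,7}:  v_{1} + v_{3} + v_{6} + v_{7} = 0  so sig = ⟨4 | 0⟩
  P={0,3,6,7}:  v_{0} + v_{3} + v_{6} + v_{7} = v_{2}  so sig = ⟨4 | 1⟩
  P={3,6,7,8}:  v_{3} + v_{6} + v_{7} + v_{8} = v_{4}  so sig = ⟨4 | 1⟩

Hence PRS(X_Σ) =
[⟨2 | 1⟩, ⟨2 | 1⟩, ⟨2 | 1⟩, ⟨2 | 1 1 2⟩, ⟨2 | 1 2⟩, ⟨2 | 1 2⟩, ⟨2 | 1 2 3⟩, ⟨2 | 1 2 3⟩, ⟨2 | 2 3 4⟩, ⟨3 | 1⟩, ⟨3 | 1⟩, ⟨4 | 0⟩, ⟨4 | 1⟩, ⟨4 | 1⟩]


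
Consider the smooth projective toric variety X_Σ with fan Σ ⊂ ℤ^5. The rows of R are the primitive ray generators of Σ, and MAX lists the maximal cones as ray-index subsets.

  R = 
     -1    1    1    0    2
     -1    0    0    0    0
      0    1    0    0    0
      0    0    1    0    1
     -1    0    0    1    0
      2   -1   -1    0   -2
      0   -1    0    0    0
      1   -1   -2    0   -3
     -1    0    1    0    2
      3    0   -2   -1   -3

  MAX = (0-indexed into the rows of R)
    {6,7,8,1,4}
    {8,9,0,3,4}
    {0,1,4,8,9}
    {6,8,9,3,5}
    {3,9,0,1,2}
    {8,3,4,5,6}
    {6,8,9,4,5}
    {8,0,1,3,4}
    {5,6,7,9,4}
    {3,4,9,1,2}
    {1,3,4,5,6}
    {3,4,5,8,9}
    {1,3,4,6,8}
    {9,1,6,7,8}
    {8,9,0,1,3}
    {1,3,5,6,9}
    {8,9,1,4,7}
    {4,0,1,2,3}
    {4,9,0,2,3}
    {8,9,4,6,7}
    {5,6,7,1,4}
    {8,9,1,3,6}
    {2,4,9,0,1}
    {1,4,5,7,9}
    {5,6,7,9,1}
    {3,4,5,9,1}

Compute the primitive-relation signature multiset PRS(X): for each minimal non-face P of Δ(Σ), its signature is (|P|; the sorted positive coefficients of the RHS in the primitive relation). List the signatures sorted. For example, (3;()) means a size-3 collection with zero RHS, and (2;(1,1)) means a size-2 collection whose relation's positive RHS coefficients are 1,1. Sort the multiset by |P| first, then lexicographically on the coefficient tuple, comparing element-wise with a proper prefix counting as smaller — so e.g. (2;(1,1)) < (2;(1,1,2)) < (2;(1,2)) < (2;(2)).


Primitive collections (14):

  • {2,6}:  v_{2} + v_{6} = 0  so sig = (2;())
  • {0,6}:  v_{0} + v_{6} = v_{8}  so sig = (2;(1))
  • {2,8}:  v_{2} + v_{8} = v_{0}  so sig = (2;(1))
  • {3,7}:  v_{3} + v_{7} = v_{1} + v_{5}  so sig = (2;(1,1))
  • {2,5}:  v_{2} + v_{5} = v_{3} + v_{4} + v_{9}  so sig = (2;(1,1,1))
  • {2,7}:  v_{2} + v_{7} = v_{1} + v_{4} + v_{9}  so sig = (2;(1,1,1))
  • {0,5}:  v_{0} + v_{5} = v_{3} + v_{4} + v_{8} + v_{9}  so sig = (2;(1,1,1,1))
  • {0,7}:  v_{0} + v_{7} = v_{1} + v_{4} + v_{8} + v_{9}  so sig = (2;(1,1,1,1))
  • {1,5,8}:  v_{1} + v_{5} + v_{8} = v_{6}  so sig = (3;(1))
  • {5,7,8}:  v_{5} + v_{7} + v_{8} = v_{4} + 2·v_{6} + v_{9}  so sig = (3;(1,1,2))
  • {1,4,6,9}:  v_{1} + v_{4} + v_{6} + v_{9} = v_{7}  so sig = (4;(1))
  • {3,4,6,9}:  v_{3} + v_{4} + v_{6} + v_{9} = v_{5}  so sig = (4;(1))
  • {1,3,4,8,9}:  v_{1} + v_{3} + v_{4} + v_{8} + v_{9} = 0  so sig = (5;())
  • {0,1,3,4,9}:  v_{0} + v_{1} + v_{3} + v_{4} + v_{9} = v_{2}  so sig = (5;(1))

Hence PRS(X_Σ) =
    (2;())
    (2;(1))
    (2;(1))
    (2;(1,1))
    (2;(1,1,1))
    (2;(1,1,1))
    (2;(1,1,1,1))
    (2;(1,1,1,1))
    (3;(1))
    (3;(1,1,2))
    (4;(1))
    (4;(1))
    (5;())
    (5;(1))


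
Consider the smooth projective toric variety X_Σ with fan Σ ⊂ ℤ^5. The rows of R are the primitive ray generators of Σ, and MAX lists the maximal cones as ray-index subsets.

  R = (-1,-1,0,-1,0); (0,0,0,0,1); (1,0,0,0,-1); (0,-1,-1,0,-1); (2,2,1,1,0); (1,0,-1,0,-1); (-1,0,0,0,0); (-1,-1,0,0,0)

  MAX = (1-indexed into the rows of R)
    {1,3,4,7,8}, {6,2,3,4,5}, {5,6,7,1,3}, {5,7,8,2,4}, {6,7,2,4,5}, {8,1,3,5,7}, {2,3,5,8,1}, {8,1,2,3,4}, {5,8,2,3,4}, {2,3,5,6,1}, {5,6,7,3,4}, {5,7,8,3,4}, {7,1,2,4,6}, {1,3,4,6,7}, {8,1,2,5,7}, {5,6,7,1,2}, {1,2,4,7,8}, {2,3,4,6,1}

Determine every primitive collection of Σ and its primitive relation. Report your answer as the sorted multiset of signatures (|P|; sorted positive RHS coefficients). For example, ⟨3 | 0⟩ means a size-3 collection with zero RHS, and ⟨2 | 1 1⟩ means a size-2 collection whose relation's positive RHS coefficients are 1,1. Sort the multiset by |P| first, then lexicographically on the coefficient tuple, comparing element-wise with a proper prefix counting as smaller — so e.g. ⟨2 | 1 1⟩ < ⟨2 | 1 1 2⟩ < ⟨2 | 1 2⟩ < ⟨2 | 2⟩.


Δ(Σ) — 8 vertices, 3 min non-faces:

  {6,8}:  v_{6} + v_{8} = v_{4}  ⇒ sig = ⟨2 | 1⟩
  {2,3,7}:  v_{2} + v_{3} + v_{7} = 0  ⇒ sig = ⟨3 | 0⟩
  {1,4,5}:  v_{1} + v_{4} + v_{5} = v_{3}  ⇒ sig = ⟨3 | 1⟩

Hence PRS(X_Σ) =
{ ⟨2 | 1⟩,  ⟨3 | 0⟩,  ⟨3 | 1⟩ }


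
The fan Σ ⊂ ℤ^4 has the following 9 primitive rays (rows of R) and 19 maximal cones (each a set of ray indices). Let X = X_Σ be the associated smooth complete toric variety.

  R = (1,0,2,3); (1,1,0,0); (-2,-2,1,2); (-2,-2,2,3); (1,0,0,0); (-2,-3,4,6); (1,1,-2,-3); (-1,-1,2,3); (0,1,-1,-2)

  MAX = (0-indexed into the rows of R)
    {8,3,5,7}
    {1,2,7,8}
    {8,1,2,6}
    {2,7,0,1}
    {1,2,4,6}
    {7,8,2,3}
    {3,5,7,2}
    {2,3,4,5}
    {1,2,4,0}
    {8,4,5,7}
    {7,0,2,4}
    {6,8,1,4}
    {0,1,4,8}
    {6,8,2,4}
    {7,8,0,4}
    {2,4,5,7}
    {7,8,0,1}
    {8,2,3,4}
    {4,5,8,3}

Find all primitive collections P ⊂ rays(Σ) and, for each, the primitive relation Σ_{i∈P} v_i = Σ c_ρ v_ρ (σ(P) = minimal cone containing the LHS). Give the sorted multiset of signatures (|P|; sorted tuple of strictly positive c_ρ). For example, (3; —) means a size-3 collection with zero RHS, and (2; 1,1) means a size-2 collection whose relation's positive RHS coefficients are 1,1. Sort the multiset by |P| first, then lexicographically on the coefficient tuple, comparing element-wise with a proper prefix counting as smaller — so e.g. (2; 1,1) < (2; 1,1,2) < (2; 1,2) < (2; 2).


14 minimal non-faces of Δ(Σ) (on 9 rays):

  P={6,7}:  v_{6} + v_{7} = 0  so sig = (2; —)
  P={1,3}:  v_{1} + v_{3} = v_{7}  so sig = (2; 1)
  P={0,6}:  v_{0} + v_{6} = v_{1} + v_{4}  so sig = (2; 1,1)
  P={5,6}:  v_{5} + v_{6} = v_{3} + v_{4}  so sig = (2; 1,1)
  P={3,6}:  v_{3} + v_{6} = v_{2} + v_{4} + v_{8}  so sig = (2; 1,1,1)
  P={0,3}:  v_{0} + v_{3} = v_{4} + 2·v_{7}  so sig = (2; 1,2)
  P={1,5}:  v_{1} + v_{5} = v_{4} + 2·v_{7}  so sig = (2; 1,2)
  P={0,5}:  v_{0} + v_{5} = 2·v_{4} + 3·v_{7}  so sig = (2; 2,3)
  P={0,2,8}:  v_{0} + v_{2} + v_{8} = v_{7}  so sig = (3; 1)
  P={1,4,7}:  v_{1} + v_{4} + v_{7} = v_{0}  so sig = (3; 1)
  P={3,4,7}:  v_{3} + v_{4} + v_{7} = v_{5}  so sig = (3; 1)
  P={2,5,8}:  v_{2} + v_{5} + v_{8} = 2·v_{3}  so sig = (3; 2)
  P={1,2,4,8}:  v_{1} + v_{2} + v_{4} + v_{8} = 0  so sig = (4; —)
  P={2,4,7,8}:  v_{2} + v_{4} + v_{7} + v_{8} = v_{3}  so sig = (4; 1)

so the primitive-relation signature multiset is
    |P|=2: 8 collections, coeffs (), (1), (1,1), (1,1), (1,1,1), (1,2), (1,2), (2,3)
    |P|=3: 4 collections, coeffs (1), (1), (1), (2)
    |P|=4: 2 collections, coeffs (), (1)


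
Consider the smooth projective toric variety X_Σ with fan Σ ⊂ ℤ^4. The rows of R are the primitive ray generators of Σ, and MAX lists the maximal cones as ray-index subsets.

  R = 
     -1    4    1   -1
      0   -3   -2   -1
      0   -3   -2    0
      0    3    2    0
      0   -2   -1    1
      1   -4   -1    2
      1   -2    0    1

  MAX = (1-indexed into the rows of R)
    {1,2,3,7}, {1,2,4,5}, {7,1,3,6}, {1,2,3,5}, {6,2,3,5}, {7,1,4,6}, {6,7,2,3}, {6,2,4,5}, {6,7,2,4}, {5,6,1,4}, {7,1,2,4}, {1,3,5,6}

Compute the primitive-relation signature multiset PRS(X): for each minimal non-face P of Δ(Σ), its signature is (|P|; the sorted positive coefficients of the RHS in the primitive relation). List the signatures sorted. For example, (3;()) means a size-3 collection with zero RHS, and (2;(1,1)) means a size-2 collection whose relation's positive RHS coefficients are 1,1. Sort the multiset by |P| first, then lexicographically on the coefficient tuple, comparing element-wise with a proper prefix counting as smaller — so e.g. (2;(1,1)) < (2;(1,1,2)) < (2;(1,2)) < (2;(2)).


Δ(Σ) — 7 vertices, 3 min non-faces:

  P = {3,4}:  v_{3} + v_{4} = 0  ⇒ sig = (2;())
  P = {5,7}:  v_{5} + v_{7} = v_{6}  ⇒ sig = (2;(1))
  P = {1,2,6}:  v_{1} + v_{2} + v_{6} = v_{3}  ⇒ sig = (3;(1))

Sorted signature multiset PRS(X):
    |P|=2: 2 collections, coeffs (), (1)
    |P|=3: 1 collection, coeffs (1)


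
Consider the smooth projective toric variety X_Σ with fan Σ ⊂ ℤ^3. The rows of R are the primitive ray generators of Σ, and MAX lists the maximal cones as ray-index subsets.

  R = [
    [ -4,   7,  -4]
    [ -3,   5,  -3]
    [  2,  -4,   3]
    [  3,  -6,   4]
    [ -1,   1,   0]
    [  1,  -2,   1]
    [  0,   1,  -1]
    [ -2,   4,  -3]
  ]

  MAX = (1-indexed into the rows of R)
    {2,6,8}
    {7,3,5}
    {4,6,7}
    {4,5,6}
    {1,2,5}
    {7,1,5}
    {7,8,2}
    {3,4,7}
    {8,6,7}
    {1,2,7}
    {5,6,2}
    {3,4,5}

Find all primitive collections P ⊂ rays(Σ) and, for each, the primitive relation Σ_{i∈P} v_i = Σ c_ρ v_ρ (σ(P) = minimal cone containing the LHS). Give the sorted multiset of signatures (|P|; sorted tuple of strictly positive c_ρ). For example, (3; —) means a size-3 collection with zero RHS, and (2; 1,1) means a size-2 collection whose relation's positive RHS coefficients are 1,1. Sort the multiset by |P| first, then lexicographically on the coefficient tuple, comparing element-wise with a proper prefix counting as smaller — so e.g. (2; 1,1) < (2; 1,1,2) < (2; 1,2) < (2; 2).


Minimal non-faces — 14 found among 8 rays, 12 max cones:

  {3,8}:  v_{3} + v_{8} = 0  so sig = (2; —)
  {1,4}:  v_{1} + v_{4} = v_{5}  so sig = (2; 1)
  {1,6}:  v_{1} + v_{6} = v_{2}  so sig = (2; 1)
  {2,3}:  v_{2} + v_{3} = v_{5}  so sig = (2; 1)
  {3,6}:  v_{3} + v_{6} = v_{4}  so sig = (2; 1)
  {4,8}:  v_{4} + v_{8} = v_{6}  so sig = (2; 1)
  {5,8}:  v_{5} + v_{8} = v_{2}  so sig = (2; 1)
  {2,4}:  v_{2} + v_{4} = v_{5} + v_{6}  so sig = (2; 1,1)
  {1,3}:  v_{1} + v_{3} = 2·v_{5} + v_{7}  so sig = (2; 1,2)
  {1,8}:  v_{1} + v_{8} = 2·v_{2} + v_{7}  so sig = (2; 1,2)
  {5,6,7}:  v_{5} + v_{6} + v_{7} = 0  so sig = (3; —)
  {2,5,7}:  v_{2} + v_{5} + v_{7} = v_{1}  so sig = (3; 1)
  {2,6,7}:  v_{2} + v_{6} + v_{7} = v_{8}  so sig = (3; 1)
  {4,5,7}:  v_{4} + v_{5} + v_{7} = v_{3}  so sig = (3; 1)

Signatures (|P|; sorted positive RHS coefficients), sorted:
    (2; —)
    (2; 1)
    (2; 1)
    (2; 1)
    (2; 1)
    (2; 1)
    (2; 1)
    (2; 1,1)
    (2; 1,2)
    (2; 1,2)
    (3; —)
    (3; 1)
    (3; 1)
    (3; 1)


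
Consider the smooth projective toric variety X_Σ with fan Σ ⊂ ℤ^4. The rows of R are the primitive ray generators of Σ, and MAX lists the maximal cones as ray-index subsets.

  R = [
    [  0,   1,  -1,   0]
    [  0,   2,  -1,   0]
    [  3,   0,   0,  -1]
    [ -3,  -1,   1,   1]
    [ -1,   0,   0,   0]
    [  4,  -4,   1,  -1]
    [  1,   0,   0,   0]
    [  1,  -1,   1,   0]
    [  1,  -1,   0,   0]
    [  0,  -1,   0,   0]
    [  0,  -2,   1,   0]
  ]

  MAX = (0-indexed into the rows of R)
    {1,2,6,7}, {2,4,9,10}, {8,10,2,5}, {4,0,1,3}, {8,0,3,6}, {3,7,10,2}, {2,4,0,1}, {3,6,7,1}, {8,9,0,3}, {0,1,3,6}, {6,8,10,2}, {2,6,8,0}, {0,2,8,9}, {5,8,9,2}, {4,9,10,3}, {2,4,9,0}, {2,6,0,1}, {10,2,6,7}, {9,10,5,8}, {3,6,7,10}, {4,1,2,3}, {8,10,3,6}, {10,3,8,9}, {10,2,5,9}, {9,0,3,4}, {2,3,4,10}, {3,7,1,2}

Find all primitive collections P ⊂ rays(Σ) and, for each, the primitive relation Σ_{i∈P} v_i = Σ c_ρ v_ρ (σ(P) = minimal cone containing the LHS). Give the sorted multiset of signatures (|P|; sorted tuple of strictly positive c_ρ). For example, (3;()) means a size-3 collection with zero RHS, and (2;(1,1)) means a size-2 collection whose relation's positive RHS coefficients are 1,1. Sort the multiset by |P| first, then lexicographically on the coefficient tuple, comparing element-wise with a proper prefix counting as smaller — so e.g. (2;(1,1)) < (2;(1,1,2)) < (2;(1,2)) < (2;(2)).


Primitive collections (22):

  P={1,10}:  v_{1} + v_{10} = 0  →  sig = (2;())
  P={4,6}:  v_{4} + v_{6} = 0  →  sig = (2;())
  P={0,7}:  v_{0} + v_{7} = v_{6}  →  sig = (2;(1))
  P={0,10}:  v_{0} + v_{10} = v_{9}  →  sig = (2;(1))
  P={1,9}:  v_{1} + v_{9} = v_{0}  →  sig = (2;(1))
  P={4,8}:  v_{4} + v_{8} = v_{9}  →  sig = (2;(1))
  P={6,9}:  v_{6} + v_{9} = v_{8}  →  sig = (2;(1))
  P={1,8}:  v_{1} + v_{8} = v_{0} + v_{6}  →  sig = (2;(1,1))
  P={4,7}:  v_{4} + v_{7} = v_{2} + v_{3}  →  sig = (2;(1,1))
  P={7,9}:  v_{7} + v_{9} = v_{6} + v_{10}  →  sig = (2;(1,1))
  P={1,5}:  v_{1} + v_{5} = v_{2} + v_{8} + v_{9}  →  sig = (2;(1,1,1))
  P={5,7}:  v_{5} + v_{7} = v_{2} + v_{6} + v_{8} + 2·v_{10}  →  sig = (2;(1,1,1,2))
  P={0,5}:  v_{0} + v_{5} = v_{2} + v_{8} + 2·v_{9}  →  sig = (2;(1,1,2))
  P={4,5}:  v_{4} + v_{5} = v_{2} + 2·v_{9} + v_{10}  →  sig = (2;(1,1,2))
  P={5,6}:  v_{5} + v_{6} = v_{2} + 2·v_{8} + v_{10}  →  sig = (2;(1,1,2))
  P={3,5}:  v_{3} + v_{5} = v_{8} + 2·v_{10}  →  sig = (2;(1,2))
  P={7,8}:  v_{7} + v_{8} = 2·v_{6} + v_{10}  →  sig = (2;(1,2))
  P={0,2,3}:  v_{0} + v_{2} + v_{3} = 0  →  sig = (3;())
  P={2,3,6}:  v_{2} + v_{3} + v_{6} = v_{7}  →  sig = (3;(1))
  P={2,3,9}:  v_{2} + v_{3} + v_{9} = v_{10}  →  sig = (3;(1))
  P={2,3,8}:  v_{2} + v_{3} + v_{8} = v_{6} + v_{10}  →  sig = (3;(1,1))
  P={2,8,9,10}:  v_{2} + v_{8} + v_{9} + v_{10} = v_{5}  →  sig = (4;(1))

so the primitive-relation signature multiset is
    |P|=2: 17 collections, coeffs (), (), (1), (1), (1), (1), (1), (1,1), (1,1), (1,1), (1,1,1), (1,1,1,2), (1,1,2), (1,1,2), (1,1,2), (1,2), (1,2)
    |P|=3: 4 collections, coeffs (), (1), (1), (1,1)
    |P|=4: 1 collection, coeffs (1)


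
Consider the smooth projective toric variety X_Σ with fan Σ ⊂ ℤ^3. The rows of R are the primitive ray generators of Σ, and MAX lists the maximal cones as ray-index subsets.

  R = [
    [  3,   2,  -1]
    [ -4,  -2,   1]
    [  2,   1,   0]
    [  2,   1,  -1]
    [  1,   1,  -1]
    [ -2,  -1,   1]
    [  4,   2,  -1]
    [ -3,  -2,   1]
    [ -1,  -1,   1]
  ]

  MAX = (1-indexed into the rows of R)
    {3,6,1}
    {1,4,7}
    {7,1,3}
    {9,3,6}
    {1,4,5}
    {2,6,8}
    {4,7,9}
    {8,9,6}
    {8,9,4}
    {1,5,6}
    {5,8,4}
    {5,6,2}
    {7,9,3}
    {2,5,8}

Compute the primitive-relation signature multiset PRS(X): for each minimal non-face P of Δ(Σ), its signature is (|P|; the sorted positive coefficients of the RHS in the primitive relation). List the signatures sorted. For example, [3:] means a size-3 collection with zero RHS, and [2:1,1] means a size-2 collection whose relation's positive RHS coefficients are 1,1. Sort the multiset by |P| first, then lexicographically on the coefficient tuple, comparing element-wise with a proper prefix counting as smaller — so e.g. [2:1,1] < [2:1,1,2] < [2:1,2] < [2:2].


Σ has 16 primitive collections:

  {1,8}:  v_{1} + v_{8} = 0  so sig = [2:]
  {2,7}:  v_{2} + v_{7} = 0  so sig = [2:]
  {4,6}:  v_{4} + v_{6} = 0  so sig = [2:]
  {5,9}:  v_{5} + v_{9} = 0  so sig = [2:]
  {1,9}:  v_{1} + v_{9} = v_{3}  so sig = [2:1]
  {2,3}:  v_{2} + v_{3} = v_{6}  so sig = [2:1]
  {3,4}:  v_{3} + v_{4} = v_{7}  so sig = [2:1]
  {3,5}:  v_{3} + v_{5} = v_{1}  so sig = [2:1]
  {3,8}:  v_{3} + v_{8} = v_{9}  so sig = [2:1]
  {6,7}:  v_{6} + v_{7} = v_{3}  so sig = [2:1]
  {1,2}:  v_{1} + v_{2} = v_{5} + v_{6}  so sig = [2:1,1]
  {2,4}:  v_{2} + v_{4} = v_{5} + v_{8}  so sig = [2:1,1]
  {2,9}:  v_{2} + v_{9} = v_{6} + v_{8}  so sig = [2:1,1]
  {5,7}:  v_{5} + v_{7} = v_{1} + v_{4}  so sig = [2:1,1]
  {7,8}:  v_{7} + v_{8} = v_{4} + v_{9}  so sig = [2:1,1]
  {5,6,8}:  v_{5} + v_{6} + v_{8} = v_{2}  so sig = [3:1]

Signatures (|P|; sorted positive RHS coefficients), sorted:
    [2:]
    [2:]
    [2:]
    [2:]
    [2:1]
    [2:1]
    [2:1]
    [2:1]
    [2:1]
    [2:1]
    [2:1,1]
    [2:1,1]
    [2:1,1]
    [2:1,1]
    [2:1,1]
    [3:1]


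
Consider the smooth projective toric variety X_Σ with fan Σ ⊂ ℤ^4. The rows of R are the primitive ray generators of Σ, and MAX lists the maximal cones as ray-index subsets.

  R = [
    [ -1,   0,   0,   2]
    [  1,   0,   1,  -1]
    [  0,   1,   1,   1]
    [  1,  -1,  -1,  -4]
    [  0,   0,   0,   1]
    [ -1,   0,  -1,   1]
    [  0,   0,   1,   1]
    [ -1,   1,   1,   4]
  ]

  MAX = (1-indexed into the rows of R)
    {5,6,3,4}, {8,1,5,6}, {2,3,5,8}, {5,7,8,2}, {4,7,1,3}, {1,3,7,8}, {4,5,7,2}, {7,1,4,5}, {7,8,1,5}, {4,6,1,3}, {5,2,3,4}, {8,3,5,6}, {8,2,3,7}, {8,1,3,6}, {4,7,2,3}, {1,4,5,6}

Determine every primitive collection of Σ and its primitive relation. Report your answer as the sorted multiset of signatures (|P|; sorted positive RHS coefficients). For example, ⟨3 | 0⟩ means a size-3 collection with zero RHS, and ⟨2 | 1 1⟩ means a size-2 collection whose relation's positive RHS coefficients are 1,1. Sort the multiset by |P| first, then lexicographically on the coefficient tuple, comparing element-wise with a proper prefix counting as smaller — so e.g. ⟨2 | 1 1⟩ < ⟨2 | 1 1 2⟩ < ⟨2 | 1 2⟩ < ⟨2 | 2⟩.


6 minimal non-faces of Δ(Σ) (on 8 rays):

  P = {2,6}:  v_{2} + v_{6} = 0  ⟹  sig = ⟨2 | 0⟩
  P = {4,8}:  v_{4} + v_{8} = 0  ⟹  sig = ⟨2 | 0⟩
  P = {1,2}:  v_{1} + v_{2} = v_{7}  ⟹  sig = ⟨2 | 1⟩
  P = {6,7}:  v_{6} + v_{7} = v_{1}  ⟹  sig = ⟨2 | 1⟩
  P = {1,3,5}:  v_{1} + v_{3} + v_{5} = v_{8}  ⟹  sig = ⟨3 | 1⟩
  P = {3,5,7}:  v_{3} + v_{5} + v_{7} = v_{2} + v_{8}  ⟹  sig = ⟨3 | 1 1⟩

Signatures (|P|; sorted positive RHS coefficients), sorted:
    |P|=2: 4 collections, coeffs (), (), (1), (1)
    |P|=3: 2 collections, coeffs (1), (1,1)


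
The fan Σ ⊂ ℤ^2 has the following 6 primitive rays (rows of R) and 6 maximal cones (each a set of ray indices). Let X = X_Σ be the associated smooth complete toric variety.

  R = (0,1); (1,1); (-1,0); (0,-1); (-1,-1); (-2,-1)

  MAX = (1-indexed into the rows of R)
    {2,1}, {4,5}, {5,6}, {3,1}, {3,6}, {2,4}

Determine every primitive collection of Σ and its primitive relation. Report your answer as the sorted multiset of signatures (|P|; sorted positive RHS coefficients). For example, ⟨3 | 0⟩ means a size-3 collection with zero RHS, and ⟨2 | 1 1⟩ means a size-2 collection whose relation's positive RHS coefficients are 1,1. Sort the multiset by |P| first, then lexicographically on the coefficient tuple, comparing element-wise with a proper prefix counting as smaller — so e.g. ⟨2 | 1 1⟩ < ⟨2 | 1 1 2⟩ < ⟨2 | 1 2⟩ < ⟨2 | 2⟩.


Minimal non-faces — 9 found among 6 rays, 6 max cones:

  {1,4}:  v_{1} + v_{4} = 0  ⟹  sig = ⟨2 | 0⟩
  {2,5}:  v_{2} + v_{5} = 0  ⟹  sig = ⟨2 | 0⟩
  {1,5}:  v_{1} + v_{5} = v_{3}  ⟹  sig = ⟨2 | 1⟩
  {2,3}:  v_{2} + v_{3} = v_{1}  ⟹  sig = ⟨2 | 1⟩
  {2,6}:  v_{2} + v_{6} = v_{3}  ⟹  sig = ⟨2 | 1⟩
  {3,4}:  v_{3} + v_{4} = v_{5}  ⟹  sig = ⟨2 | 1⟩
  {3,5}:  v_{3} + v_{5} = v_{6}  ⟹  sig = ⟨2 | 1⟩
  {1,6}:  v_{1} + v_{6} = 2·v_{3}  ⟹  sig = ⟨2 | 2⟩
  {4,6}:  v_{4} + v_{6} = 2·v_{5}  ⟹  sig = ⟨2 | 2⟩

Signatures (|P|; sorted positive RHS coefficients), sorted:
    ⟨2 | 0⟩
    ⟨2 | 0⟩
    ⟨2 | 1⟩
    ⟨2 | 1⟩
    ⟨2 | 1⟩
    ⟨2 | 1⟩
    ⟨2 | 1⟩
    ⟨2 | 2⟩
    ⟨2 | 2⟩


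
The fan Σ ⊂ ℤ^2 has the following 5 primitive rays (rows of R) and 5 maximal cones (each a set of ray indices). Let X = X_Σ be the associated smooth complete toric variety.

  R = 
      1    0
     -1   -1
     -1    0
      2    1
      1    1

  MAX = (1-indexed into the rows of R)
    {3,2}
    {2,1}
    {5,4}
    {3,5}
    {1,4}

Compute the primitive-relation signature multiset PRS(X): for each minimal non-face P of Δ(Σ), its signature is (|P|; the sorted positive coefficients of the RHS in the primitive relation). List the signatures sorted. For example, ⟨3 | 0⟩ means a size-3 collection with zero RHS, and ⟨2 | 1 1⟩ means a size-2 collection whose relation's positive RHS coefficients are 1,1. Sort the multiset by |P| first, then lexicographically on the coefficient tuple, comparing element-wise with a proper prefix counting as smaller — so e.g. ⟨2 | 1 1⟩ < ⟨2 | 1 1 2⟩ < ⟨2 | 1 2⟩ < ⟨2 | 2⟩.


|primitive collections| = 5. Relations:

  {1,3}:  v_{1} + v_{3} = 0  ⇒ sig = ⟨2 | 0⟩
  {2,5}:  v_{2} + v_{5} = 0  ⇒ sig = ⟨2 | 0⟩
  {1,5}:  v_{1} + v_{5} = v_{4}  ⇒ sig = ⟨2 | 1⟩
  {2,4}:  v_{2} + v_{4} = v_{1}  ⇒ sig = ⟨2 | 1⟩
  {3,4}:  v_{3} + v_{4} = v_{5}  ⇒ sig = ⟨2 | 1⟩

so the primitive-relation signature multiset is
    ⟨2 | 0⟩
    ⟨2 | 0⟩
    ⟨2 | 1⟩
    ⟨2 | 1⟩
    ⟨2 | 1⟩
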